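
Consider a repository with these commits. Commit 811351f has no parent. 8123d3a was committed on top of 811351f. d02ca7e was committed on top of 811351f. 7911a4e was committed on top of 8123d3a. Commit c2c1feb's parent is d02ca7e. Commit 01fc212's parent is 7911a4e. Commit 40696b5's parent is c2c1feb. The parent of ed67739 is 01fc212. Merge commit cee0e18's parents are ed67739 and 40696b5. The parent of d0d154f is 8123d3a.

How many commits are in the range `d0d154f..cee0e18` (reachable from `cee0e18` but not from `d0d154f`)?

Reachable from cee0e18: {01fc212, 40696b5, 7911a4e, 811351f, 8123d3a, c2c1feb, cee0e18, d02ca7e, ed67739}.
Reachable from d0d154f: {811351f, 8123d3a, d0d154f}.
In cee0e18's history but not d0d154f's: {01fc212, 40696b5, 7911a4e, c2c1feb, cee0e18, d02ca7e, ed67739} — 7 commits.

7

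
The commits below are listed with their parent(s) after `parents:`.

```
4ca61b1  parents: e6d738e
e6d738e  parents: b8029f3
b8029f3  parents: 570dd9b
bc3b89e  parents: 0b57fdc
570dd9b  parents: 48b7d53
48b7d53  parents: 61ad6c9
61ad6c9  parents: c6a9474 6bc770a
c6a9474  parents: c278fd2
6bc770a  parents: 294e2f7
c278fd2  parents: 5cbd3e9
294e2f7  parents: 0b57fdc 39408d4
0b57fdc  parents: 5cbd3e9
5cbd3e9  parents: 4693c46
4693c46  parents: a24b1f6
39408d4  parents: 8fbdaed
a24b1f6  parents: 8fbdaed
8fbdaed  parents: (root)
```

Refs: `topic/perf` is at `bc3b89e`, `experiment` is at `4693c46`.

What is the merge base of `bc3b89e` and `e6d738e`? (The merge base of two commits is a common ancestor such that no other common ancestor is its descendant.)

Ancestors of bc3b89e: {0b57fdc, 4693c46, 5cbd3e9, 8fbdaed, a24b1f6, bc3b89e}.
Ancestors of e6d738e: {0b57fdc, 294e2f7, 39408d4, 4693c46, 48b7d53, 570dd9b, 5cbd3e9, 61ad6c9, 6bc770a, 8fbdaed, a24b1f6, b8029f3, c278fd2, c6a9474, e6d738e}.
Common ancestors: {0b57fdc, 4693c46, 5cbd3e9, 8fbdaed, a24b1f6}.
Among these, 0b57fdc is not an ancestor of any other common ancestor — it is the merge base.

0b57fdc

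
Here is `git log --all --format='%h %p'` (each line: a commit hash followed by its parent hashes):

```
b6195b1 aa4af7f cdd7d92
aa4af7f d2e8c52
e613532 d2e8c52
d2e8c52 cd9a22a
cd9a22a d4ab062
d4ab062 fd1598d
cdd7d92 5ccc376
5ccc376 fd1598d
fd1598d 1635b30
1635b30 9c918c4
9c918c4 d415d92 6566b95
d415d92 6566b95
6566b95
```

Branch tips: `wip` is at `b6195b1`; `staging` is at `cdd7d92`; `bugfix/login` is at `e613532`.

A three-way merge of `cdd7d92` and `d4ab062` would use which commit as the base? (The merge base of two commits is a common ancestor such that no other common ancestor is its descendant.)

fd1598d

Ancestors of cdd7d92: {1635b30, 5ccc376, 6566b95, 9c918c4, cdd7d92, d415d92, fd1598d}.
Ancestors of d4ab062: {1635b30, 6566b95, 9c918c4, d415d92, d4ab062, fd1598d}.
Common ancestors: {1635b30, 6566b95, 9c918c4, d415d92, fd1598d}.
Among these, fd1598d is not an ancestor of any other common ancestor — it is the merge base.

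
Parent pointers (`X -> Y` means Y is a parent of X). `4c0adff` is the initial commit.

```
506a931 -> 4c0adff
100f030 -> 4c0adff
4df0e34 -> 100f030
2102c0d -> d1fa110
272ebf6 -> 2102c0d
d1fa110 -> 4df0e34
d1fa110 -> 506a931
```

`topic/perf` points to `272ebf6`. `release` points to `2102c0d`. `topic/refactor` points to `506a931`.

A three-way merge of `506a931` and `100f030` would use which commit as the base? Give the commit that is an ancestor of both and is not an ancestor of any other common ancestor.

4c0adff

Ancestors of 506a931: {4c0adff, 506a931}.
Ancestors of 100f030: {100f030, 4c0adff}.
Common ancestors: {4c0adff}.
The only common ancestor is 4c0adff, so it is the merge base.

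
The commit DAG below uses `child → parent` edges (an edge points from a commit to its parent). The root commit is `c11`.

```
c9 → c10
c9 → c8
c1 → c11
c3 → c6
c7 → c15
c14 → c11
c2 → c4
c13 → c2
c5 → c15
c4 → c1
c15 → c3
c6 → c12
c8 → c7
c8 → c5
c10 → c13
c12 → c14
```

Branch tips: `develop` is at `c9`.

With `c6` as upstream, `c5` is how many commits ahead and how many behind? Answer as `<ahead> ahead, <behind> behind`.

Reachable from c5: {c11, c12, c14, c15, c3, c5, c6}.
Reachable from c6: {c11, c12, c14, c6}.
Only in c5's history (ahead): {c15, c3, c5} — 3.
Only in c6's history (behind): {} — 0.

3 ahead, 0 behind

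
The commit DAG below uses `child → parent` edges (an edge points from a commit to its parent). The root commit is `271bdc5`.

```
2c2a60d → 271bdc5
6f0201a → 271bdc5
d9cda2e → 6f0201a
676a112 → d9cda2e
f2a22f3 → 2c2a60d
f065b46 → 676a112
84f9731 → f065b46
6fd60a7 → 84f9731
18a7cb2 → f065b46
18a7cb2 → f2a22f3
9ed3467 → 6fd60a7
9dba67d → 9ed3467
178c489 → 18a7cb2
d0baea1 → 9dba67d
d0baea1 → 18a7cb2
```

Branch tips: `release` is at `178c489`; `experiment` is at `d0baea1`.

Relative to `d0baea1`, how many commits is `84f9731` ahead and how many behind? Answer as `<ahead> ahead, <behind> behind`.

Reachable from 84f9731: {271bdc5, 676a112, 6f0201a, 84f9731, d9cda2e, f065b46}.
Reachable from d0baea1: {18a7cb2, 271bdc5, 2c2a60d, 676a112, 6f0201a, 6fd60a7, 84f9731, 9dba67d, 9ed3467, d0baea1, d9cda2e, f065b46, f2a22f3}.
Only in 84f9731's history (ahead): {} — 0.
Only in d0baea1's history (behind): {18a7cb2, 2c2a60d, 6fd60a7, 9dba67d, 9ed3467, d0baea1, f2a22f3} — 7.

0 ahead, 7 behind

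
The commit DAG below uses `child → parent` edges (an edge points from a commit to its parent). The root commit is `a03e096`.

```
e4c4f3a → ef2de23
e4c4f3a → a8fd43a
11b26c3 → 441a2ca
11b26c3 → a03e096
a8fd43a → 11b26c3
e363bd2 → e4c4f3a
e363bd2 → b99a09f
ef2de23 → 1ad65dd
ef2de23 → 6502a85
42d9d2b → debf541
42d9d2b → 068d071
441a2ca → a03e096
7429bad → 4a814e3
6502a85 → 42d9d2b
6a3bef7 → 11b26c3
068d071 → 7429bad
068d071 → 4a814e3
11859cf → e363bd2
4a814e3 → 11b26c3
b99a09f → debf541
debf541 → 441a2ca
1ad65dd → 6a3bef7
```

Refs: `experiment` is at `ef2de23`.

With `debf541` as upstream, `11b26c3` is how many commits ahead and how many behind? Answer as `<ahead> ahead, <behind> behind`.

1 ahead, 1 behind

Reachable from 11b26c3: {11b26c3, 441a2ca, a03e096}.
Reachable from debf541: {441a2ca, a03e096, debf541}.
Only in 11b26c3's history (ahead): {11b26c3} — 1.
Only in debf541's history (behind): {debf541} — 1.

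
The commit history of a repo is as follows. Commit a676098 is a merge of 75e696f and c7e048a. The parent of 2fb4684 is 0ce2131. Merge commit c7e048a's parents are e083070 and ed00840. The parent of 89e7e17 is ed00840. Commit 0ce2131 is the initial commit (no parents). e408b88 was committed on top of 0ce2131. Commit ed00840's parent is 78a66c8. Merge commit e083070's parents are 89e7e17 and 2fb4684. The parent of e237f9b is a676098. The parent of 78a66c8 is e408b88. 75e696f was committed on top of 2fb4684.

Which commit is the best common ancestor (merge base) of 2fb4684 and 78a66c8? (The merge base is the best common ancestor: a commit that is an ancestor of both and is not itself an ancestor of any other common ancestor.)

Ancestors of 2fb4684: {0ce2131, 2fb4684}.
Ancestors of 78a66c8: {0ce2131, 78a66c8, e408b88}.
Common ancestors: {0ce2131}.
The only common ancestor is 0ce2131, so it is the merge base.

0ce2131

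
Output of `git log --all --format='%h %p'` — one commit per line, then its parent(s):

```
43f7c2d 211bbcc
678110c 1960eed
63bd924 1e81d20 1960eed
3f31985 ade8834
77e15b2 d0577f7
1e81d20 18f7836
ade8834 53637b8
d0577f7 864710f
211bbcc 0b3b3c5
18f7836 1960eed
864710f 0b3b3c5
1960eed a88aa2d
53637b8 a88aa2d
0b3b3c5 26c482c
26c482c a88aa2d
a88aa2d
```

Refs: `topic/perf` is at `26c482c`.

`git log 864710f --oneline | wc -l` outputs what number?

Walking parent pointers from 864710f: reachable set = {0b3b3c5, 26c482c, 864710f, a88aa2d}.
That is 4 commits.

4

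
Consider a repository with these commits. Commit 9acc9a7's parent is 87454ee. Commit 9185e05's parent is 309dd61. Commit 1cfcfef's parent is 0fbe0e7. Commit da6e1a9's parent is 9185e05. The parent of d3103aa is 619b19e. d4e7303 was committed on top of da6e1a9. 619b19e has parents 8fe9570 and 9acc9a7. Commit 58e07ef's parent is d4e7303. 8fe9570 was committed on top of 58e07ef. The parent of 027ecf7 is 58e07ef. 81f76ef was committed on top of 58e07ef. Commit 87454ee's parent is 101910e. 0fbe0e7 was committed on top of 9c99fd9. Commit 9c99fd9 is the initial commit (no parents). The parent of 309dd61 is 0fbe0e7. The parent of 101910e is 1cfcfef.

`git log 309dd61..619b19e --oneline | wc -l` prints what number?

Reachable from 619b19e: {0fbe0e7, 101910e, 1cfcfef, 309dd61, 58e07ef, 619b19e, 87454ee, 8fe9570, 9185e05, 9acc9a7, 9c99fd9, d4e7303, da6e1a9}.
Reachable from 309dd61: {0fbe0e7, 309dd61, 9c99fd9}.
In 619b19e's history but not 309dd61's: {101910e, 1cfcfef, 58e07ef, 619b19e, 87454ee, 8fe9570, 9185e05, 9acc9a7, d4e7303, da6e1a9} — 10 commits.

10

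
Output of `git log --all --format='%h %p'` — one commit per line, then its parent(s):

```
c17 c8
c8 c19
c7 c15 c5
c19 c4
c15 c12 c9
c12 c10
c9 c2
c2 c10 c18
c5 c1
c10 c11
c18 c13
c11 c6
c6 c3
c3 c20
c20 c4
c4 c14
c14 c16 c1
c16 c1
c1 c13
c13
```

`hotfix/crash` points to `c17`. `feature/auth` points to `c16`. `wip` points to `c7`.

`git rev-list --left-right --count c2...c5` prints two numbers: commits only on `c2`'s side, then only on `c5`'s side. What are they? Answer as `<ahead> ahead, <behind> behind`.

Reachable from c2: {c1, c10, c11, c13, c14, c16, c18, c2, c20, c3, c4, c6}.
Reachable from c5: {c1, c13, c5}.
Only in c2's history (ahead): {c10, c11, c14, c16, c18, c2, c20, c3, c4, c6} — 10.
Only in c5's history (behind): {c5} — 1.

10 ahead, 1 behind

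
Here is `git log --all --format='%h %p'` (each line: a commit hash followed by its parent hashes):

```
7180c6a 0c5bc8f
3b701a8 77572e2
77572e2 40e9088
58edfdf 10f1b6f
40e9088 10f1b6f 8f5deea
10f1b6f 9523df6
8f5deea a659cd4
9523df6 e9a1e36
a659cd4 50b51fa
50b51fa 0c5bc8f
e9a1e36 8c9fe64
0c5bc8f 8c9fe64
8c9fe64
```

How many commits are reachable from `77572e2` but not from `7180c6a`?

Reachable from 77572e2: {0c5bc8f, 10f1b6f, 40e9088, 50b51fa, 77572e2, 8c9fe64, 8f5deea, 9523df6, a659cd4, e9a1e36}.
Reachable from 7180c6a: {0c5bc8f, 7180c6a, 8c9fe64}.
In 77572e2's history but not 7180c6a's: {10f1b6f, 40e9088, 50b51fa, 77572e2, 8f5deea, 9523df6, a659cd4, e9a1e36} — 8 commits.

8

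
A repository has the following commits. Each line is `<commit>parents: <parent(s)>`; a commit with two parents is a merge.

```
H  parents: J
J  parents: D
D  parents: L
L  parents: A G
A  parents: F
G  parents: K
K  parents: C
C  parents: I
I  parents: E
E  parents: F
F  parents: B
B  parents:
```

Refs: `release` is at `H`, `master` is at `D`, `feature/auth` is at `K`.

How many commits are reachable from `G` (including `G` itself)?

7

Walking parent pointers from G: reachable set = {B, C, E, F, G, I, K}.
That is 7 commits.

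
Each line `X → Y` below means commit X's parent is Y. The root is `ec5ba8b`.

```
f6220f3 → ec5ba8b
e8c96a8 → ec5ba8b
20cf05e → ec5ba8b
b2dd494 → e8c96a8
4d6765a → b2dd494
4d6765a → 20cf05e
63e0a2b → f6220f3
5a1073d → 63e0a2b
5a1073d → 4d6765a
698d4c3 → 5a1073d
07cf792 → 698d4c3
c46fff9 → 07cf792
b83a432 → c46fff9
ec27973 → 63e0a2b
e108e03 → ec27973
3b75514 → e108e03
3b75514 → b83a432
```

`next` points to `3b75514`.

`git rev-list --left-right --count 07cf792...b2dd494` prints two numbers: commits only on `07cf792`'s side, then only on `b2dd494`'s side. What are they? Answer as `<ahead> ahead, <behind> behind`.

7 ahead, 0 behind

Reachable from 07cf792: {07cf792, 20cf05e, 4d6765a, 5a1073d, 63e0a2b, 698d4c3, b2dd494, e8c96a8, ec5ba8b, f6220f3}.
Reachable from b2dd494: {b2dd494, e8c96a8, ec5ba8b}.
Only in 07cf792's history (ahead): {07cf792, 20cf05e, 4d6765a, 5a1073d, 63e0a2b, 698d4c3, f6220f3} — 7.
Only in b2dd494's history (behind): {} — 0.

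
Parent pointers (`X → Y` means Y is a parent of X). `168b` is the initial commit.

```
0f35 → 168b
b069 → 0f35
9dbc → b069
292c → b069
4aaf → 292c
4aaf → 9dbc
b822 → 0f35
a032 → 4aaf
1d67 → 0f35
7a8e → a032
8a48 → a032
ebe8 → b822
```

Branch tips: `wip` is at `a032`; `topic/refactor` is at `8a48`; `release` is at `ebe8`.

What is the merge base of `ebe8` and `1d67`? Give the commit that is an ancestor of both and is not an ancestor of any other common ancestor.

Ancestors of ebe8: {0f35, 168b, b822, ebe8}.
Ancestors of 1d67: {0f35, 168b, 1d67}.
Common ancestors: {0f35, 168b}.
Among these, 0f35 is not an ancestor of any other common ancestor — it is the merge base.

0f35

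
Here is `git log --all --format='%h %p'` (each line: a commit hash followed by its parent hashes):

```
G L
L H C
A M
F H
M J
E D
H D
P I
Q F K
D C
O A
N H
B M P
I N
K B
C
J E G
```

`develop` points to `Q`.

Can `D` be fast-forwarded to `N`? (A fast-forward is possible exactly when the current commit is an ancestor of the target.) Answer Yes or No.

Yes

A fast-forward from D to N is possible iff D is an ancestor of N.
Ancestors of N: {C, D, H, N}.
D is among them, so fast-forward is possible.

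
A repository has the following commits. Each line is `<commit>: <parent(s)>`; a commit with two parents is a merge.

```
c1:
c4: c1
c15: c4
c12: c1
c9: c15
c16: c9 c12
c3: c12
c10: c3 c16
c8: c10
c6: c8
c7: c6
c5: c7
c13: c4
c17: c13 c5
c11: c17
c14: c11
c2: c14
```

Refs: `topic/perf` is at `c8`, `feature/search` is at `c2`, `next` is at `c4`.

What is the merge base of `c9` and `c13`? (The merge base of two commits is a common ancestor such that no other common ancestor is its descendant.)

Ancestors of c9: {c1, c15, c4, c9}.
Ancestors of c13: {c1, c13, c4}.
Common ancestors: {c1, c4}.
Among these, c4 is not an ancestor of any other common ancestor — it is the merge base.

c4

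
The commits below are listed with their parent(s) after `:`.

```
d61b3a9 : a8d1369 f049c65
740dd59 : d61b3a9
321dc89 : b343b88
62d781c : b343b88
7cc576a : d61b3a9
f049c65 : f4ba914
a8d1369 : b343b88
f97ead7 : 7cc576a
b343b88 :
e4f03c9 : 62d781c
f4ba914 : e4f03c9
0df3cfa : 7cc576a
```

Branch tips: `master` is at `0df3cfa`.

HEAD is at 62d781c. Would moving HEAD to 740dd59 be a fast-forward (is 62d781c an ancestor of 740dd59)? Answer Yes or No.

Yes

A fast-forward from 62d781c to 740dd59 is possible iff 62d781c is an ancestor of 740dd59.
Ancestors of 740dd59: {62d781c, 740dd59, a8d1369, b343b88, d61b3a9, e4f03c9, f049c65, f4ba914}.
62d781c is among them, so fast-forward is possible.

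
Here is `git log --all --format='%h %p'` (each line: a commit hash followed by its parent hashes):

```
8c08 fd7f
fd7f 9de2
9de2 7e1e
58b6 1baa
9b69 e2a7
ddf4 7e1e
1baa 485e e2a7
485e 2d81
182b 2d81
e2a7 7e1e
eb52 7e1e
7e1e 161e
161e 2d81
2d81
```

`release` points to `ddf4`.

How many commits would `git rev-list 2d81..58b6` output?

6

Reachable from 58b6: {161e, 1baa, 2d81, 485e, 58b6, 7e1e, e2a7}.
Reachable from 2d81: {2d81}.
In 58b6's history but not 2d81's: {161e, 1baa, 485e, 58b6, 7e1e, e2a7} — 6 commits.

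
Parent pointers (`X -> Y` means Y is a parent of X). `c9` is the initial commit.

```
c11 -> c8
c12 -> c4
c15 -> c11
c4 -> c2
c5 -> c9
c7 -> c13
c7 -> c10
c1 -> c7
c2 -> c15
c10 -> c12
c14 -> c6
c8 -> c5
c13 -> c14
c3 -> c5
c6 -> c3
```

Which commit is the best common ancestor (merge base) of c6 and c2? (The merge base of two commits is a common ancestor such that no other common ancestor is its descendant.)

Ancestors of c6: {c3, c5, c6, c9}.
Ancestors of c2: {c11, c15, c2, c5, c8, c9}.
Common ancestors: {c5, c9}.
Among these, c5 is not an ancestor of any other common ancestor — it is the merge base.

c5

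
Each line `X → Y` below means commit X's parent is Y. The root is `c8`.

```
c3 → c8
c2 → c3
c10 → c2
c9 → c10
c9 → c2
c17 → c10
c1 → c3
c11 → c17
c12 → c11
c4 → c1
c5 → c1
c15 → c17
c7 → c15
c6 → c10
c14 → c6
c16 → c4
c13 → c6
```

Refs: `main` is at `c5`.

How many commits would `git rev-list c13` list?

Walking parent pointers from c13: reachable set = {c10, c13, c2, c3, c6, c8}.
That is 6 commits.

6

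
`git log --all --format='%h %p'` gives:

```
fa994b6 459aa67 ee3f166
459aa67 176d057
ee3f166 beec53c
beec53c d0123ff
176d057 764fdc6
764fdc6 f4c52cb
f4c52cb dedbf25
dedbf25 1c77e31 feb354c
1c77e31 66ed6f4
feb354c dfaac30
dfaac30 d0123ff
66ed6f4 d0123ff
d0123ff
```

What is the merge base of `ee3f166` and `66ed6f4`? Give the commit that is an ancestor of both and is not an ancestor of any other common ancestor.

d0123ff

Ancestors of ee3f166: {beec53c, d0123ff, ee3f166}.
Ancestors of 66ed6f4: {66ed6f4, d0123ff}.
Common ancestors: {d0123ff}.
The only common ancestor is d0123ff, so it is the merge base.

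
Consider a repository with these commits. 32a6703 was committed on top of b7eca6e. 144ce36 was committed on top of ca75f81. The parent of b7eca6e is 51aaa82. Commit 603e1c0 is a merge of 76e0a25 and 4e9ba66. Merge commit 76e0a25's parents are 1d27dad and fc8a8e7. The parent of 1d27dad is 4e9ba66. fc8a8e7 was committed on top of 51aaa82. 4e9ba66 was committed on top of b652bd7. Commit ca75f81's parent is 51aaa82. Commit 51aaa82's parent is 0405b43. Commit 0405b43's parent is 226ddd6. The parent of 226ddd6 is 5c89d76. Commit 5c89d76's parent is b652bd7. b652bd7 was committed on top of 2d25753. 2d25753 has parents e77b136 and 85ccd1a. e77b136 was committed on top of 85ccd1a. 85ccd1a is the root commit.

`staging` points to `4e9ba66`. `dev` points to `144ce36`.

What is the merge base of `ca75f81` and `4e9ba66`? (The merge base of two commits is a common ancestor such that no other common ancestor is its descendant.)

Ancestors of ca75f81: {0405b43, 226ddd6, 2d25753, 51aaa82, 5c89d76, 85ccd1a, b652bd7, ca75f81, e77b136}.
Ancestors of 4e9ba66: {2d25753, 4e9ba66, 85ccd1a, b652bd7, e77b136}.
Common ancestors: {2d25753, 85ccd1a, b652bd7, e77b136}.
Among these, b652bd7 is not an ancestor of any other common ancestor — it is the merge base.

b652bd7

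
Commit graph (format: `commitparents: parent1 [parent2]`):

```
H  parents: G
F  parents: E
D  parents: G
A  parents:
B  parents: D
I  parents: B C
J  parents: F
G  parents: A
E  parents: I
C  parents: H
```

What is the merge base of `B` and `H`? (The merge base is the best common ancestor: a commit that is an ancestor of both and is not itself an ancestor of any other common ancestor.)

G

Ancestors of B: {A, B, D, G}.
Ancestors of H: {A, G, H}.
Common ancestors: {A, G}.
Among these, G is not an ancestor of any other common ancestor — it is the merge base.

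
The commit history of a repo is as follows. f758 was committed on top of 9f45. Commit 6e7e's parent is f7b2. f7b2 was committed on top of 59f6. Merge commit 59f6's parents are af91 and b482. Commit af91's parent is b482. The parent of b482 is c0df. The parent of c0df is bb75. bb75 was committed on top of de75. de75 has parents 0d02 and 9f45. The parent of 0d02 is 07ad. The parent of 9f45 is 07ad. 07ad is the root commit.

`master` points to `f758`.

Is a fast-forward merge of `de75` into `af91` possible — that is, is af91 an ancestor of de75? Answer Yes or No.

A fast-forward from af91 to de75 is possible iff af91 is an ancestor of de75.
Ancestors of de75: {07ad, 0d02, 9f45, de75}.
af91 is not among them, so fast-forward is not possible.

No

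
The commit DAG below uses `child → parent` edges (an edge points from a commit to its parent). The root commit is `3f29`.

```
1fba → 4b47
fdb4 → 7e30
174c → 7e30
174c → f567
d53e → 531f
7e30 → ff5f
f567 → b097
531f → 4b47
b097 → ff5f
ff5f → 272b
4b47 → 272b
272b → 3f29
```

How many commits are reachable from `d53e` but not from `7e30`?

3

Reachable from d53e: {272b, 3f29, 4b47, 531f, d53e}.
Reachable from 7e30: {272b, 3f29, 7e30, ff5f}.
In d53e's history but not 7e30's: {4b47, 531f, d53e} — 3 commits.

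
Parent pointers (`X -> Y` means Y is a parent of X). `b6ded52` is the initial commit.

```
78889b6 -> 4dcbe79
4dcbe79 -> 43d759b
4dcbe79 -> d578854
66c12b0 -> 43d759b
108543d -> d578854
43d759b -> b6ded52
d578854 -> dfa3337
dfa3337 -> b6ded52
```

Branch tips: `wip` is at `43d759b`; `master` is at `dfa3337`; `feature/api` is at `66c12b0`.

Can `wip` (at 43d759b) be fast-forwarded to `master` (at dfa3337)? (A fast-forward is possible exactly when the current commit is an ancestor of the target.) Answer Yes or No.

No

A fast-forward from 43d759b to dfa3337 is possible iff 43d759b is an ancestor of dfa3337.
Ancestors of dfa3337: {b6ded52, dfa3337}.
43d759b is not among them, so fast-forward is not possible.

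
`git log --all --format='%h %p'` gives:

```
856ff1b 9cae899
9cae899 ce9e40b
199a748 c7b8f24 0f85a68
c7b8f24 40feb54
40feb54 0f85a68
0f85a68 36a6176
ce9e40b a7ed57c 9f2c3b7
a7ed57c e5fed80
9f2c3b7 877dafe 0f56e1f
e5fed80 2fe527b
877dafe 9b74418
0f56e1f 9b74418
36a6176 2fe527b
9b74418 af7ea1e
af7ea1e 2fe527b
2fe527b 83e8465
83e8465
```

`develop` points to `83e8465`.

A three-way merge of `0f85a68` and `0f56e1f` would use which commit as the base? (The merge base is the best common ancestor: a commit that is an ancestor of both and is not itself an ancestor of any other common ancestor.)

Ancestors of 0f85a68: {0f85a68, 2fe527b, 36a6176, 83e8465}.
Ancestors of 0f56e1f: {0f56e1f, 2fe527b, 83e8465, 9b74418, af7ea1e}.
Common ancestors: {2fe527b, 83e8465}.
Among these, 2fe527b is not an ancestor of any other common ancestor — it is the merge base.

2fe527b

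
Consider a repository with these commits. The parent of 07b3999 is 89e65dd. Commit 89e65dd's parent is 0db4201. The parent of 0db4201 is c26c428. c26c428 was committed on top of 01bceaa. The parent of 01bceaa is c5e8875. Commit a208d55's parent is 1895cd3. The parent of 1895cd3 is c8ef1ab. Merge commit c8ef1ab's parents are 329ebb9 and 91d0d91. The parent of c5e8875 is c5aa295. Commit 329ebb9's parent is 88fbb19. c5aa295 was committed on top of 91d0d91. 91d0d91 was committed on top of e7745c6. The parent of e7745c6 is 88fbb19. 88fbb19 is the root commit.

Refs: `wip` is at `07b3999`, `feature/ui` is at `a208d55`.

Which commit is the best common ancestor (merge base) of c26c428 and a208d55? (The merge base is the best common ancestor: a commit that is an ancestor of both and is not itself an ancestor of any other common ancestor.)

91d0d91

Ancestors of c26c428: {01bceaa, 88fbb19, 91d0d91, c26c428, c5aa295, c5e8875, e7745c6}.
Ancestors of a208d55: {1895cd3, 329ebb9, 88fbb19, 91d0d91, a208d55, c8ef1ab, e7745c6}.
Common ancestors: {88fbb19, 91d0d91, e7745c6}.
Among these, 91d0d91 is not an ancestor of any other common ancestor — it is the merge base.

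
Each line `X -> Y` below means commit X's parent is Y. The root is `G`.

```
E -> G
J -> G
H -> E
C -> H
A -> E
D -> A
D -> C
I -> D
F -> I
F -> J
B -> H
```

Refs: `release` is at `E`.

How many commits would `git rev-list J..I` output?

Reachable from I: {A, C, D, E, G, H, I}.
Reachable from J: {G, J}.
In I's history but not J's: {A, C, D, E, H, I} — 6 commits.

6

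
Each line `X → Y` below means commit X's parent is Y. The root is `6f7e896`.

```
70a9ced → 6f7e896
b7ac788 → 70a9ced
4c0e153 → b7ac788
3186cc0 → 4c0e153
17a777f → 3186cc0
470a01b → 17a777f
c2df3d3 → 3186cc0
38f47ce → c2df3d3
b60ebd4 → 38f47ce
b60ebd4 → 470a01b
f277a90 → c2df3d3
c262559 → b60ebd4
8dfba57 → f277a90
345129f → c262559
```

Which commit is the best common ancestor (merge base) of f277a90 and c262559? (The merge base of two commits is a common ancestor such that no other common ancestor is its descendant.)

Ancestors of f277a90: {3186cc0, 4c0e153, 6f7e896, 70a9ced, b7ac788, c2df3d3, f277a90}.
Ancestors of c262559: {17a777f, 3186cc0, 38f47ce, 470a01b, 4c0e153, 6f7e896, 70a9ced, b60ebd4, b7ac788, c262559, c2df3d3}.
Common ancestors: {3186cc0, 4c0e153, 6f7e896, 70a9ced, b7ac788, c2df3d3}.
Among these, c2df3d3 is not an ancestor of any other common ancestor — it is the merge base.

c2df3d3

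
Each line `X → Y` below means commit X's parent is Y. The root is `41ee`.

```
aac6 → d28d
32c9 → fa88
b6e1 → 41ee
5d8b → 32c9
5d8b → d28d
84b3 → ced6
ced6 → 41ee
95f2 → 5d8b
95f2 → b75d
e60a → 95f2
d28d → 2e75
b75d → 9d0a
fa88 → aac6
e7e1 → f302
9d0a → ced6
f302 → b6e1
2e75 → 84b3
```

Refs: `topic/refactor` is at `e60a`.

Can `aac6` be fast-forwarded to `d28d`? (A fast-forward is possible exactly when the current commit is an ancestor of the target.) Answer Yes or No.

No

A fast-forward from aac6 to d28d is possible iff aac6 is an ancestor of d28d.
Ancestors of d28d: {2e75, 41ee, 84b3, ced6, d28d}.
aac6 is not among them, so fast-forward is not possible.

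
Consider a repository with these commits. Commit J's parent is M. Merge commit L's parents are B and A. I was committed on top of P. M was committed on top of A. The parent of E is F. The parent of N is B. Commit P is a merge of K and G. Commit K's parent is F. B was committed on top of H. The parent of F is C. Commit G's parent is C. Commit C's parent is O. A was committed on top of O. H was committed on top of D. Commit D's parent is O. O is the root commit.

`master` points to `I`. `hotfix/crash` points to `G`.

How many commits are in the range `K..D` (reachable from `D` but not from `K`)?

Reachable from D: {D, O}.
Reachable from K: {C, F, K, O}.
In D's history but not K's: {D} — 1 commit.

1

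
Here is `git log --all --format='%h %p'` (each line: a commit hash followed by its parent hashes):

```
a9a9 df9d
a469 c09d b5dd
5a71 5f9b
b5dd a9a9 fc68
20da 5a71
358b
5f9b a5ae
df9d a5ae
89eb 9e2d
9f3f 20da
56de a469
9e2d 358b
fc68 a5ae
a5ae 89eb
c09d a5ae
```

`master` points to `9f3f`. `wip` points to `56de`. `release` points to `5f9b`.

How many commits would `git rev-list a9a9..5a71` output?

Reachable from 5a71: {358b, 5a71, 5f9b, 89eb, 9e2d, a5ae}.
Reachable from a9a9: {358b, 89eb, 9e2d, a5ae, a9a9, df9d}.
In 5a71's history but not a9a9's: {5a71, 5f9b} — 2 commits.

2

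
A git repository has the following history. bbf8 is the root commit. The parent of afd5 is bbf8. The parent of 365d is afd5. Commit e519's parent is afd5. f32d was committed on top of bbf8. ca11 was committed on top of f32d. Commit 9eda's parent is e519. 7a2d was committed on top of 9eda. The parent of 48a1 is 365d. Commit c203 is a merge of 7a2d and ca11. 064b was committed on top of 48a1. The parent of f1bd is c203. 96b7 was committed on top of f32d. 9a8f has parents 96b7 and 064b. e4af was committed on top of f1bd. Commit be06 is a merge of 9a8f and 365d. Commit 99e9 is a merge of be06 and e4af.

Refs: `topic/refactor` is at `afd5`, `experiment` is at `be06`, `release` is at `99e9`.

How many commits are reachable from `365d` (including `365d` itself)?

Walking parent pointers from 365d: reachable set = {365d, afd5, bbf8}.
That is 3 commits.

3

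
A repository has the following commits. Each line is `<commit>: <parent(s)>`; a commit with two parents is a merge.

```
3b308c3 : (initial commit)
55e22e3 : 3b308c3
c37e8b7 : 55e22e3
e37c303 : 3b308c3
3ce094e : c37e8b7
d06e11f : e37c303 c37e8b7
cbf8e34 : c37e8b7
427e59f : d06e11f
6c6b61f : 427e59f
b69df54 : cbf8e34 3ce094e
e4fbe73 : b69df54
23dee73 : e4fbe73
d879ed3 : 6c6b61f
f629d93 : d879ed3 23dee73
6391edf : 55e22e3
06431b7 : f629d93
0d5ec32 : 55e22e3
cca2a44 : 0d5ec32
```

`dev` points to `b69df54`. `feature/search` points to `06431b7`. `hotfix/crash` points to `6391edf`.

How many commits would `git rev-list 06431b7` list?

15

Walking parent pointers from 06431b7: reachable set = {06431b7, 23dee73, 3b308c3, 3ce094e, 427e59f, 55e22e3, 6c6b61f, b69df54, c37e8b7, cbf8e34, d06e11f, d879ed3, e37c303, e4fbe73, f629d93}.
That is 15 commits.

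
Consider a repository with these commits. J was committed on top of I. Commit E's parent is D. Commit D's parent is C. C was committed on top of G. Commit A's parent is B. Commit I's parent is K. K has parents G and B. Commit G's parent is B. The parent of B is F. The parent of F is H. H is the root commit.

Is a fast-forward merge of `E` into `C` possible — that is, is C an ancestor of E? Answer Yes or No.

A fast-forward from C to E is possible iff C is an ancestor of E.
Ancestors of E: {B, C, D, E, F, G, H}.
C is among them, so fast-forward is possible.

Yes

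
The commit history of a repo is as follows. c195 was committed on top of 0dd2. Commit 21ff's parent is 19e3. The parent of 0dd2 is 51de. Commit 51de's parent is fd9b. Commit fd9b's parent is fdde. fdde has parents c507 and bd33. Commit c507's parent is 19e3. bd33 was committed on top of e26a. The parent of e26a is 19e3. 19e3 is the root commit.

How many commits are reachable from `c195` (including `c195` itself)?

Walking parent pointers from c195: reachable set = {0dd2, 19e3, 51de, bd33, c195, c507, e26a, fd9b, fdde}.
That is 9 commits.

9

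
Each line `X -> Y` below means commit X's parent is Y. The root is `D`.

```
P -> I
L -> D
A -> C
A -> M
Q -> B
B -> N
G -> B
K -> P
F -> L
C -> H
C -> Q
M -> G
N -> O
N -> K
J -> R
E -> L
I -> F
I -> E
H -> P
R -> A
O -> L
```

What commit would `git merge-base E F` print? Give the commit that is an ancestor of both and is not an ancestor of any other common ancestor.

Ancestors of E: {D, E, L}.
Ancestors of F: {D, F, L}.
Common ancestors: {D, L}.
Among these, L is not an ancestor of any other common ancestor — it is the merge base.

L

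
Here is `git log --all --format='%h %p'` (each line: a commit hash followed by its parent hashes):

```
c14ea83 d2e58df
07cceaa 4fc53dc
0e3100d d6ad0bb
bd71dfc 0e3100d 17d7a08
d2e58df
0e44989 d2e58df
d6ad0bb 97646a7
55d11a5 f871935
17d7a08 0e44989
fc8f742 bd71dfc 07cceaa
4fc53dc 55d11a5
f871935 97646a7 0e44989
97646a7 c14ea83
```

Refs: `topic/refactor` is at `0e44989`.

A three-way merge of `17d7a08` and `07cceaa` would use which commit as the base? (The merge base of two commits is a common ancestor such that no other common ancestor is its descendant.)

Ancestors of 17d7a08: {0e44989, 17d7a08, d2e58df}.
Ancestors of 07cceaa: {07cceaa, 0e44989, 4fc53dc, 55d11a5, 97646a7, c14ea83, d2e58df, f871935}.
Common ancestors: {0e44989, d2e58df}.
Among these, 0e44989 is not an ancestor of any other common ancestor — it is the merge base.

0e44989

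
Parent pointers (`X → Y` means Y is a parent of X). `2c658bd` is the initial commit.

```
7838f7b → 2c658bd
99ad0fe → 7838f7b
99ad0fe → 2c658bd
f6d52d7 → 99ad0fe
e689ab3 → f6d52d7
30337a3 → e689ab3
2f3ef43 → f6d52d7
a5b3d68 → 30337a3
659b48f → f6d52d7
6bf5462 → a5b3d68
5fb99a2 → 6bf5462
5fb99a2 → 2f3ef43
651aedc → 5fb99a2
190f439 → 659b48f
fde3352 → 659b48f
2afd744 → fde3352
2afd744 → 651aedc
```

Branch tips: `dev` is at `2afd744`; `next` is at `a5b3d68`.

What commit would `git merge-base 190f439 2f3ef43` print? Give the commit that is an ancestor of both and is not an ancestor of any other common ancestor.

f6d52d7

Ancestors of 190f439: {190f439, 2c658bd, 659b48f, 7838f7b, 99ad0fe, f6d52d7}.
Ancestors of 2f3ef43: {2c658bd, 2f3ef43, 7838f7b, 99ad0fe, f6d52d7}.
Common ancestors: {2c658bd, 7838f7b, 99ad0fe, f6d52d7}.
Among these, f6d52d7 is not an ancestor of any other common ancestor — it is the merge base.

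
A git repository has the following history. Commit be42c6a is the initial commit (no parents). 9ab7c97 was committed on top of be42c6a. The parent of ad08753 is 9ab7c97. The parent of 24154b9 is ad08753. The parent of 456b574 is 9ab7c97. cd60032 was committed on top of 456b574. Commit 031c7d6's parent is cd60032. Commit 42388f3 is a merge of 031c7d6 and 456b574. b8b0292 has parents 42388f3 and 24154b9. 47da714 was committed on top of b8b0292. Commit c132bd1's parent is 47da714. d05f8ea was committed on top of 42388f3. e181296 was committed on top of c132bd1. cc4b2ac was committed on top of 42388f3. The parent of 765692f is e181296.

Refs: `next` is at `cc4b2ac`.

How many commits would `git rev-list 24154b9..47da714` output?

Reachable from 47da714: {031c7d6, 24154b9, 42388f3, 456b574, 47da714, 9ab7c97, ad08753, b8b0292, be42c6a, cd60032}.
Reachable from 24154b9: {24154b9, 9ab7c97, ad08753, be42c6a}.
In 47da714's history but not 24154b9's: {031c7d6, 42388f3, 456b574, 47da714, b8b0292, cd60032} — 6 commits.

6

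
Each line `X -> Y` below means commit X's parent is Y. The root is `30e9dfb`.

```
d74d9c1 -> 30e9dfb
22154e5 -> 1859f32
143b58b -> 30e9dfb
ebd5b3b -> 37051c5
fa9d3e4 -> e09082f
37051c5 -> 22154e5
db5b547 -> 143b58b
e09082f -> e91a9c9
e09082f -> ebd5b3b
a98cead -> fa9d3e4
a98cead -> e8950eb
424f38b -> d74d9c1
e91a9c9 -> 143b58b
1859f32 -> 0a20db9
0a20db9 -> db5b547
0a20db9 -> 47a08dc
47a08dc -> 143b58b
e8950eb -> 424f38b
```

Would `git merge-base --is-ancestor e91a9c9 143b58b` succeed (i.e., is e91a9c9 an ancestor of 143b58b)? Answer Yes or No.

No

Ancestors of 143b58b: {143b58b, 30e9dfb}.
e91a9c9 is not in that set, so it is not an ancestor of 143b58b.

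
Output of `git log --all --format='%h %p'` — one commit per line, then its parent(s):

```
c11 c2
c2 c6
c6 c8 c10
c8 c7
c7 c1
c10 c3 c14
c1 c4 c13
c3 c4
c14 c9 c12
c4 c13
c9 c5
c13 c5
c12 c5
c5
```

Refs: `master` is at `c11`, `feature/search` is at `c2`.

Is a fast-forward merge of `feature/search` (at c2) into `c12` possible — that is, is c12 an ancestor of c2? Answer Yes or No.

Yes

A fast-forward from c12 to c2 is possible iff c12 is an ancestor of c2.
Ancestors of c2: {c1, c10, c12, c13, c14, c2, c3, c4, c5, c6, c7, c8, c9}.
c12 is among them, so fast-forward is possible.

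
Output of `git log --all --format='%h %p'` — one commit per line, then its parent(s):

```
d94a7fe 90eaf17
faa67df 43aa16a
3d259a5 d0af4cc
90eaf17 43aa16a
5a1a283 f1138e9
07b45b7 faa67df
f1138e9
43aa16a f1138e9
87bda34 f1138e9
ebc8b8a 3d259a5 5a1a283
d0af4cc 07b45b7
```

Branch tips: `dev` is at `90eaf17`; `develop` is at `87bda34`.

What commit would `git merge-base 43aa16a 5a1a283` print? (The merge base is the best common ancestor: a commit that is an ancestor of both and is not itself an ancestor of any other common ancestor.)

f1138e9

Ancestors of 43aa16a: {43aa16a, f1138e9}.
Ancestors of 5a1a283: {5a1a283, f1138e9}.
Common ancestors: {f1138e9}.
The only common ancestor is f1138e9, so it is the merge base.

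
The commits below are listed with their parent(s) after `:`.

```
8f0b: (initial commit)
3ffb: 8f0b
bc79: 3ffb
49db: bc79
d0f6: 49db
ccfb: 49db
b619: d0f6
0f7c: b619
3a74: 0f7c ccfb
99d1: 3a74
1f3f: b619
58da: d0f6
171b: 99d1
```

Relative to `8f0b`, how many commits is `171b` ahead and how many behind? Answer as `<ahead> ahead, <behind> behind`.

10 ahead, 0 behind

Reachable from 171b: {0f7c, 171b, 3a74, 3ffb, 49db, 8f0b, 99d1, b619, bc79, ccfb, d0f6}.
Reachable from 8f0b: {8f0b}.
Only in 171b's history (ahead): {0f7c, 171b, 3a74, 3ffb, 49db, 99d1, b619, bc79, ccfb, d0f6} — 10.
Only in 8f0b's history (behind): {} — 0.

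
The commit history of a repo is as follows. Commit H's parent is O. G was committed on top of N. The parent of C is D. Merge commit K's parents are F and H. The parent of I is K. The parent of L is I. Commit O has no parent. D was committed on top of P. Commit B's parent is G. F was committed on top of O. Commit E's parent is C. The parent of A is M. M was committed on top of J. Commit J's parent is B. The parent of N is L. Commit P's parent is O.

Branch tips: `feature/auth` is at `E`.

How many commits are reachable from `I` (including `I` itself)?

5

Walking parent pointers from I: reachable set = {F, H, I, K, O}.
That is 5 commits.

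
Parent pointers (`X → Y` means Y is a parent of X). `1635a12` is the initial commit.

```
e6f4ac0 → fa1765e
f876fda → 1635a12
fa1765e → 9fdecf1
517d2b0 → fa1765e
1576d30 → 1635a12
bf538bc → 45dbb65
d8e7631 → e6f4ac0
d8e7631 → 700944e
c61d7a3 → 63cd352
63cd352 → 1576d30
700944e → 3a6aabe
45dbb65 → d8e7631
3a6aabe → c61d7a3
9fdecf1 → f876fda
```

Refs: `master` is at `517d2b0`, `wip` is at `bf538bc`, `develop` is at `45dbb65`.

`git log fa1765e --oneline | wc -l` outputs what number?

4

Walking parent pointers from fa1765e: reachable set = {1635a12, 9fdecf1, f876fda, fa1765e}.
That is 4 commits.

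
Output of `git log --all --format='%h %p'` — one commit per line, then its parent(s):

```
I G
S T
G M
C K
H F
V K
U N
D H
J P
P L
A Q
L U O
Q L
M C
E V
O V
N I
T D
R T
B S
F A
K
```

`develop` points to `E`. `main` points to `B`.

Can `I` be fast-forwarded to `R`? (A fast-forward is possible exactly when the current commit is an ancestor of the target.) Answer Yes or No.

Yes

A fast-forward from I to R is possible iff I is an ancestor of R.
Ancestors of R: {A, C, D, F, G, H, I, K, L, M, N, O, Q, R, T, U, V}.
I is among them, so fast-forward is possible.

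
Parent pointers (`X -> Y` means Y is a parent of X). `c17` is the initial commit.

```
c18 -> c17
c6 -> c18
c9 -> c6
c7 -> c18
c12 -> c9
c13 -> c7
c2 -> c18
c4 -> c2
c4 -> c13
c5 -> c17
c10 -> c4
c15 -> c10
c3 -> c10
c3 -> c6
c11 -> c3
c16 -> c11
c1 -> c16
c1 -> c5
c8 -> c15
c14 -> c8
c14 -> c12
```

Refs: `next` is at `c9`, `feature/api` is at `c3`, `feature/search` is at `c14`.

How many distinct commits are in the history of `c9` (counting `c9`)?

4

Walking parent pointers from c9: reachable set = {c17, c18, c6, c9}.
That is 4 commits.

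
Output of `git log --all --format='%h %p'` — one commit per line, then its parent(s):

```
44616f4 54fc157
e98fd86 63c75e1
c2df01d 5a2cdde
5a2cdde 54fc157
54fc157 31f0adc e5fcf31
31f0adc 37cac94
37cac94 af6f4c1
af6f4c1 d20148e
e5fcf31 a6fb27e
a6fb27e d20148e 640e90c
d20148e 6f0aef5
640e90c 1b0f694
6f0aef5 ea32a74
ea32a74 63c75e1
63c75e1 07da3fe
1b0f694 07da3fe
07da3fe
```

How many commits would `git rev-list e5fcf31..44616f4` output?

Reachable from 44616f4: {07da3fe, 1b0f694, 31f0adc, 37cac94, 44616f4, 54fc157, 63c75e1, 640e90c, 6f0aef5, a6fb27e, af6f4c1, d20148e, e5fcf31, ea32a74}.
Reachable from e5fcf31: {07da3fe, 1b0f694, 63c75e1, 640e90c, 6f0aef5, a6fb27e, d20148e, e5fcf31, ea32a74}.
In 44616f4's history but not e5fcf31's: {31f0adc, 37cac94, 44616f4, 54fc157, af6f4c1} — 5 commits.

5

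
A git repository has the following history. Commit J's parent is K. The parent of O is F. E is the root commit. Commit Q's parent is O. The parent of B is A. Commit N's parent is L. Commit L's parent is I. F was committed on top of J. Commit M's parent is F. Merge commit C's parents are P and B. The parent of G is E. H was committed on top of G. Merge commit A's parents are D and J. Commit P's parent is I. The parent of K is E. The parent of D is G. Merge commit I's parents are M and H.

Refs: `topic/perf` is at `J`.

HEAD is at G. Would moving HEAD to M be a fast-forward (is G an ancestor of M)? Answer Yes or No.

No

A fast-forward from G to M is possible iff G is an ancestor of M.
Ancestors of M: {E, F, J, K, M}.
G is not among them, so fast-forward is not possible.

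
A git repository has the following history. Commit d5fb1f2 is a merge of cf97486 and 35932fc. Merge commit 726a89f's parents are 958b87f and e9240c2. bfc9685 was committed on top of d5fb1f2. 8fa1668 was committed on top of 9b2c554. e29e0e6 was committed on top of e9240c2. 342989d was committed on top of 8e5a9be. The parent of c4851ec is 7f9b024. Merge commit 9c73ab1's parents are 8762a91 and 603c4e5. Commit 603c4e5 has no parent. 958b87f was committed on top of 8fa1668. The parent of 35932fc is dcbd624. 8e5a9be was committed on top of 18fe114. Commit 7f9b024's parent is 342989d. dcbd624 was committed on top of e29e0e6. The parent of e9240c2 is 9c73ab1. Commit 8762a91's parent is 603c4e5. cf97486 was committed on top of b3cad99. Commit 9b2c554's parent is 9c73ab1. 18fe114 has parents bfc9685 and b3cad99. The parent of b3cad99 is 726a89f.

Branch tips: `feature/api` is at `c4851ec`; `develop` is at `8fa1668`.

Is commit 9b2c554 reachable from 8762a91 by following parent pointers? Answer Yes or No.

No

Ancestors of 8762a91: {603c4e5, 8762a91}.
9b2c554 is not in that set, so it is not an ancestor of 8762a91.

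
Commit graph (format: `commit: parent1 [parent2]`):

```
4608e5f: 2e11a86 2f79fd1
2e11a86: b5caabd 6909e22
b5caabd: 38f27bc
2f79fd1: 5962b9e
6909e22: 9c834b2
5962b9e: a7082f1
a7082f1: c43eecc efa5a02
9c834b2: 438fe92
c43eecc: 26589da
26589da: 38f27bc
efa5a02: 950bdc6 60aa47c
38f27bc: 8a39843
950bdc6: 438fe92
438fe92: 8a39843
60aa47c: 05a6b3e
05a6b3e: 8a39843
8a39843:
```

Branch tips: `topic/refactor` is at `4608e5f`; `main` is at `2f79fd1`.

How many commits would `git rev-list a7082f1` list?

Walking parent pointers from a7082f1: reachable set = {05a6b3e, 26589da, 38f27bc, 438fe92, 60aa47c, 8a39843, 950bdc6, a7082f1, c43eecc, efa5a02}.
That is 10 commits.

10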